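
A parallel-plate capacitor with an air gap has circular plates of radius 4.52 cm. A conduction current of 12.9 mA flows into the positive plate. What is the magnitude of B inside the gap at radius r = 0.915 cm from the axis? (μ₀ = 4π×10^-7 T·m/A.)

By continuity the displacement current in the gap matches the conduction current: I_d = 0.0129 A.
For r < R the Ampère–Maxwell law gives B(2πr) = μ₀ I_d (r²/R²), so B = μ₀ I_d r/(2πR²) = (4π×10^-7)(0.0129)(9.15×10^-3)/(2π·0.0452²) = 1.16×10^-8 T.

1.16×10^-8 T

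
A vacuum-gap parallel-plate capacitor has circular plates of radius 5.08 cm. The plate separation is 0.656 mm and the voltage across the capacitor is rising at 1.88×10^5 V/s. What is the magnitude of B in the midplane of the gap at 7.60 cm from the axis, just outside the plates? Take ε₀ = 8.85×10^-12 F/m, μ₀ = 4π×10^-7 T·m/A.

5.41×10^-11 T

I_d = C dV/dt with C = ε₀πR²/d = 1.094×10^-10 F, so I_d = (1.094×10^-10)(1.88×10^5) = 2.057×10^-5 A.
Outside the plates the loop encloses all of I_d, so B·2πr = μ₀ I_d and B = 5.41×10^-11 T.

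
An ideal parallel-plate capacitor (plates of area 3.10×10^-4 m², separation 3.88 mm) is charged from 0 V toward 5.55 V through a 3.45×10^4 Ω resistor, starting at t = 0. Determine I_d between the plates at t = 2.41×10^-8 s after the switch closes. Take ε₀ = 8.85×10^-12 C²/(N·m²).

With C = ε₀A/d = (8.85×10^-12)(3.10×10^-4)/(3.88×10^-3) = 7.071×10^-13 F, the time constant is τ = RC = 2.439×10^-8 s, so t/τ = 0.9881 and e^(−t/τ) = 0.3723.
I_d = I_cond = (V₀/R) e^(−t/τ) = (1.609×10^-4)(0.3723) = 5.99×10^-5 A.

5.99×10^-5 A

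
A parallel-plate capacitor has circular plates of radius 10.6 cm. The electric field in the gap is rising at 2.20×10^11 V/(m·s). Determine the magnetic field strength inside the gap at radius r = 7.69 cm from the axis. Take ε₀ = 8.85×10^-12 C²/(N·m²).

9.41×10^-8 T

Total displacement current: I_d = ε₀(πR²)(dE/dt) = (8.85×10^-12)(0.03530)(2.20×10^11) = 0.06873 A.
∮B·dl = μ₀ I_d,enc with I_d,enc = I_d r²/R² = 0.03617 A; so B = μ₀ I_d,enc/(2πr) = 9.41×10^-8 T.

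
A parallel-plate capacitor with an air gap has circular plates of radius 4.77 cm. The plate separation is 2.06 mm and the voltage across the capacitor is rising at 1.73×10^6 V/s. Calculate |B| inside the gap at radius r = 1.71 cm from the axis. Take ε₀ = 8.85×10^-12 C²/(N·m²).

7.99×10^-11 T

dE/dt = (dV/dt)/d = 8.398×10^8 V/(m·s); I_d = ε₀(πR²)(dE/dt) = (8.85×10^-12)(7.148×10^-3)(8.398×10^8) = 5.313×10^-5 A.
An Ampèrian loop of radius r encloses a fraction (r/R)² of I_d. Then B·2πr = μ₀ I_d (r/R)², giving B = μ₀ I_d r/(2πR²) = 7.99×10^-11 T.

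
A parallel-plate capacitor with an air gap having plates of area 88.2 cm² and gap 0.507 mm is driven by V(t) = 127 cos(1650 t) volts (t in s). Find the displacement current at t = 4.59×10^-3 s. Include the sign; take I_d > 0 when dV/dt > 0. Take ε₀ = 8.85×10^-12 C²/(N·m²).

dV/dt = (127)(1650)·−sin(7.5735) = -2.014×10^5 V/s.
I_d = C dV/dt with C = ε₀A/d = (8.85×10^-12)(8.82×10^-3)/(5.07×10^-4) = 1.540×10^-10 F, so I_d = (1.540×10^-10)(-2.014×10^5) = -3.10×10^-5 A.

-3.10×10^-5 A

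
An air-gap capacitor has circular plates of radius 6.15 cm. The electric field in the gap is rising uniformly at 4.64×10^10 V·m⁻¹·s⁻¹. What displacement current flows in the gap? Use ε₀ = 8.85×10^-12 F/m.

The displacement current is ε₀ times dΦ_E/dt = ε₀ A dE/dt = (8.85×10^-12)(0.01188)(4.64×10^10) = 4.88×10^-3 A.

4.88×10^-3 A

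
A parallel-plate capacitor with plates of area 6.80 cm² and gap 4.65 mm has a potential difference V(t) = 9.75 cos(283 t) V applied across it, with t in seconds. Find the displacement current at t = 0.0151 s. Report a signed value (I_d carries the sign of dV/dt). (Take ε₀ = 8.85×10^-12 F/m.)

3.23×10^-9 A

C = ε₀A/d = (8.85×10^-12)(6.80×10^-4)/(4.65×10^-3) = 1.294×10^-12 F. dV/dt = V₀ω·−sin(ωt); at ωt = 4.2733 rad this factor is 0.9051.
I_d = C dV/dt = (1.294×10^-12)(9.75)(283)(0.9051) = 3.23×10^-9 A.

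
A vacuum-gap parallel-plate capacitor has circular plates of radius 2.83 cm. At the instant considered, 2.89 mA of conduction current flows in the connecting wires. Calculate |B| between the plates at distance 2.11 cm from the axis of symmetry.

No conduction current crosses the gap, so I_d there equals the 2.89×10^-3 A in the leads.
An Ampèrian loop of radius r encloses a fraction (r/R)² of I_d. Then B·2πr = μ₀ I_d (r/R)², giving B = μ₀ I_d r/(2πR²) = 1.52×10^-8 T.

1.52×10^-8 T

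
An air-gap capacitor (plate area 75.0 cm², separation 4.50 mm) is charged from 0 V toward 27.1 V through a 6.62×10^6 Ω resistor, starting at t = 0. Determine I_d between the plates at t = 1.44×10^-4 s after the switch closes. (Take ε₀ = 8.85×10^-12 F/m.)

9.37×10^-7 A

C = ε₀A/d = (8.85×10^-12)(7.50×10^-3)/(4.50×10^-3) = 1.475×10^-11 F and τ = RC = 9.765×10^-5 s. I_d in the gap equals the RC charging current.
I_d(t) = (V₀/R) e^(−t/τ) = 4.094×10^-6 · e^(−1.475) = 9.37×10^-7 A.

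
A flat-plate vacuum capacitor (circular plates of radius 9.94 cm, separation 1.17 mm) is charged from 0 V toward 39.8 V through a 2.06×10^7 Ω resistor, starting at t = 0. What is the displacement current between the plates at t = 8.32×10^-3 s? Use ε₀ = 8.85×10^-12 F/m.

3.46×10^-7 A

C = ε₀A/d = (8.85×10^-12)(0.03104)/(1.17×10^-3) = 2.348×10^-10 F and τ = RC = 4.837×10^-3 s. I_d in the gap equals the RC charging current.
I_d(t) = (V₀/R) e^(−t/τ) = 1.932×10^-6 · e^(−1.720) = 3.46×10^-7 A.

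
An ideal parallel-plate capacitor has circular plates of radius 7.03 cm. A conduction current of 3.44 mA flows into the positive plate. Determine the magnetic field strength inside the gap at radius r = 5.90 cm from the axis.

8.21×10^-9 T

No conduction current crosses the gap, so I_d there equals the 3.44×10^-3 A in the leads.
An Ampèrian loop of radius r encloses a fraction (r/R)² of I_d. Then B·2πr = μ₀ I_d (r/R)², giving B = μ₀ I_d r/(2πR²) = 8.21×10^-9 T.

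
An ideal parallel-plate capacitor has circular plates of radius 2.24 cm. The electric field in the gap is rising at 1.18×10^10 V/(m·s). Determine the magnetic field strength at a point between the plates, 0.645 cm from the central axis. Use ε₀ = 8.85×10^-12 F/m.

4.23×10^-10 T

Through the whole plate area (πR² = 1.576×10^-3 m²), I_d = ε₀ πR² dE/dt = 1.646×10^-4 A.
For r < R the Ampère–Maxwell law gives B(2πr) = μ₀ I_d (r²/R²), so B = μ₀ I_d r/(2πR²) = (4π×10^-7)(1.646×10^-4)(6.45×10^-3)/(2π·0.0224²) = 4.23×10^-10 T.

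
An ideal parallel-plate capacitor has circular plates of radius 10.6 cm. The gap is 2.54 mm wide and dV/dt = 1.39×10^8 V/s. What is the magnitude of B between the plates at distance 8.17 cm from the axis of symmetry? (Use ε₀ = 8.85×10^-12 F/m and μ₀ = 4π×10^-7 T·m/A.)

2.49×10^-8 T

dE/dt = (dV/dt)/d = 5.472×10^10 V/(m·s); I_d = ε₀(πR²)(dE/dt) = (8.85×10^-12)(0.03530)(5.472×10^10) = 0.01709 A.
An Ampèrian loop of radius r encloses a fraction (r/R)² of I_d. Then B·2πr = μ₀ I_d (r/R)², giving B = μ₀ I_d r/(2πR²) = 2.49×10^-8 T.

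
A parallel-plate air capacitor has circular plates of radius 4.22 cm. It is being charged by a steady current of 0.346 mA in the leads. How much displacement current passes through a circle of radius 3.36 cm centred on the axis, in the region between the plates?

Between the plates the displacement current equals the wire current: I_d = 0.346 mA = 3.46×10^-4 A.
The field is uniform, so I_d,enc = I_d (r/R)² = (3.46×10^-4)(3.36/4.22)² = 2.19×10^-4 A.

2.19×10^-4 A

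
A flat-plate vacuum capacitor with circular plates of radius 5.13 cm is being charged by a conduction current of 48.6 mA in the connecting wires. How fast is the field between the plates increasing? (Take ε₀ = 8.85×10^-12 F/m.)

The displacement current between the plates equals the conduction current, I_d = 48.6 mA.
Then dE/dt = I_d/(ε₀A) = 6.64×10^11 V/(m·s).

6.64×10^11 V/(m·s)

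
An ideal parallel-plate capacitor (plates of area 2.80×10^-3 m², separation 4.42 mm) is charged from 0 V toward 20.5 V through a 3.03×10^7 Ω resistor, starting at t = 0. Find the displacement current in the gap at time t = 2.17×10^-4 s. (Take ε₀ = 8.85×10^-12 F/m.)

1.89×10^-7 A

C = ε₀A/d = (8.85×10^-12)(2.80×10^-3)/(4.42×10^-3) = 5.606×10^-12 F and τ = RC = 1.699×10^-4 s. I_d in the gap equals the RC charging current.
I_d(t) = (V₀/R) e^(−t/τ) = 6.766×10^-7 · e^(−1.277) = 1.89×10^-7 A.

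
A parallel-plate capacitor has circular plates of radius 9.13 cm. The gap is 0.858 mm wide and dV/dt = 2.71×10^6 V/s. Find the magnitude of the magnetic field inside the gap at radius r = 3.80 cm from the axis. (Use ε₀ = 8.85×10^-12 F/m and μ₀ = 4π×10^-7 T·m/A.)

6.67×10^-10 T

With E = V/d, dE/dt = 3.159×10^9 V/(m·s) and πR² = 0.02619 m², giving I_d = ε₀ πR² dE/dt = 7.322×10^-4 A.
∮B·dl = μ₀ I_d,enc with I_d,enc = I_d r²/R² = 1.268×10^-4 A; so B = μ₀ I_d,enc/(2πr) = 6.67×10^-10 T.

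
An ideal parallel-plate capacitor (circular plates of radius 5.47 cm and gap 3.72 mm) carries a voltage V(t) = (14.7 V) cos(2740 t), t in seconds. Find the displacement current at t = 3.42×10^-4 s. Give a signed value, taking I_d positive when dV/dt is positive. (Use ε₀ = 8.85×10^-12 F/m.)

-7.26×10^-7 A

dE/dt = (V₀ω/d)·−sin(ωt) with ωt = 0.93708 rad: (14.7)(2740)(-0.8058)/(3.72×10^-3) = -8.725×10^6 V/(m·s).
I_d = ε₀ A dE/dt = (8.85×10^-12)(9.400×10^-3)(-8.725×10^6) = -7.26×10^-7 A.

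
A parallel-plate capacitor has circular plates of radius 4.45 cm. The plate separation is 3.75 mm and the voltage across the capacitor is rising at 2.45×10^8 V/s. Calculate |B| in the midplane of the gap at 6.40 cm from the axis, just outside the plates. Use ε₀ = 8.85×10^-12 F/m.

I_d = C dV/dt with C = ε₀πR²/d = 1.468×10^-11 F, so I_d = (1.468×10^-11)(2.45×10^8) = 3.597×10^-3 A.
With r > R the enclosed displacement current is the full I_d; B = μ₀ I_d / (2πr) = 1.12×10^-8 T.

1.12×10^-8 T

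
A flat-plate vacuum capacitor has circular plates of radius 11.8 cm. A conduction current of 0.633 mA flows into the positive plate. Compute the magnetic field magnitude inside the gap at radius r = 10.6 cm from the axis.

9.64×10^-10 T

No conduction current crosses the gap, so I_d there equals the 6.33×10^-4 A in the leads.
∮B·dl = μ₀ I_d,enc with I_d,enc = I_d r²/R² = 5.108×10^-4 A; so B = μ₀ I_d,enc/(2πr) = 9.64×10^-10 T.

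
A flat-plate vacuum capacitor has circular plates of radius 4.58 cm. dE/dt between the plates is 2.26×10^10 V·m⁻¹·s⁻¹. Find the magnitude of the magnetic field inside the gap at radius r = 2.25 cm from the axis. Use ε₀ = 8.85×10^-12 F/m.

Through the whole plate area (πR² = 6.590×10^-3 m²), I_d = ε₀ πR² dE/dt = 1.318×10^-3 A.
∮B·dl = μ₀ I_d,enc with I_d,enc = I_d r²/R² = 3.181×10^-4 A; so B = μ₀ I_d,enc/(2πr) = 2.83×10^-9 T.

2.83×10^-9 T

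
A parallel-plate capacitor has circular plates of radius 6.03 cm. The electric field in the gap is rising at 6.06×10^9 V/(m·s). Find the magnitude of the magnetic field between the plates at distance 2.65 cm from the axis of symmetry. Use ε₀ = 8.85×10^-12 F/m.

8.93×10^-10 T

I_d = ε₀ dΦ_E/dt = ε₀ πR² (dE/dt) = (8.85×10^-12)(0.01142)(6.06×10^9) = 6.125×10^-4 A through the full plate area.
An Ampèrian loop of radius r encloses a fraction (r/R)² of I_d. Then B·2πr = μ₀ I_d (r/R)², giving B = μ₀ I_d r/(2πR²) = 8.93×10^-10 T.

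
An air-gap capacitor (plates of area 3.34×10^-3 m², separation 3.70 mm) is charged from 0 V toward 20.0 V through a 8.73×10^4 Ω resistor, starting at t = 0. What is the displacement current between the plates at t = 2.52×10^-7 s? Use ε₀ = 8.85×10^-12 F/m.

1.60×10^-4 A

With C = ε₀A/d = (8.85×10^-12)(3.34×10^-3)/(3.70×10^-3) = 7.989×10^-12 F, the time constant is τ = RC = 6.974×10^-7 s, so t/τ = 0.3613 and e^(−t/τ) = 0.6968.
I_d = I_cond = (V₀/R) e^(−t/τ) = (2.291×10^-4)(0.6968) = 1.60×10^-4 A.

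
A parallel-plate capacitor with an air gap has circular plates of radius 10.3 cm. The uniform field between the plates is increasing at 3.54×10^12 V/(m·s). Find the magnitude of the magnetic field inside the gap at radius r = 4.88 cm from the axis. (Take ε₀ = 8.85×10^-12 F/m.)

9.61×10^-7 T

Total displacement current: I_d = ε₀(πR²)(dE/dt) = (8.85×10^-12)(0.03333)(3.54×10^12) = 1.044 A.
∮B·dl = μ₀ I_d,enc with I_d,enc = I_d r²/R² = 0.2344 A; so B = μ₀ I_d,enc/(2πr) = 9.61×10^-7 T.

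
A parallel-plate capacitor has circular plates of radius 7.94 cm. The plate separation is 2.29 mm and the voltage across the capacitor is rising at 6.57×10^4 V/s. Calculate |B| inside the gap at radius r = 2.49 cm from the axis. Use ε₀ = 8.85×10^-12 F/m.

dE/dt = (dV/dt)/d = 2.869×10^7 V/(m·s); I_d = ε₀(πR²)(dE/dt) = (8.85×10^-12)(0.01981)(2.869×10^7) = 5.030×10^-6 A.
An Ampèrian loop of radius r encloses a fraction (r/R)² of I_d. Then B·2πr = μ₀ I_d (r/R)², giving B = μ₀ I_d r/(2πR²) = 3.97×10^-12 T.

3.97×10^-12 T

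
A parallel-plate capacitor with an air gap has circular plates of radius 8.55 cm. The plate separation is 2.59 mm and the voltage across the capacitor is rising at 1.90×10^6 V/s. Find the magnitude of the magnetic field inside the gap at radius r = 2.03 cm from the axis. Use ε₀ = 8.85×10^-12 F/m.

8.28×10^-11 T

dE/dt = (dV/dt)/d = 7.336×10^8 V/(m·s); I_d = ε₀(πR²)(dE/dt) = (8.85×10^-12)(0.02297)(7.336×10^8) = 1.491×10^-4 A.
For r < R the Ampère–Maxwell law gives B(2πr) = μ₀ I_d (r²/R²), so B = μ₀ I_d r/(2πR²) = (4π×10^-7)(1.491×10^-4)(0.0203)/(2π·0.0855²) = 8.28×10^-11 T.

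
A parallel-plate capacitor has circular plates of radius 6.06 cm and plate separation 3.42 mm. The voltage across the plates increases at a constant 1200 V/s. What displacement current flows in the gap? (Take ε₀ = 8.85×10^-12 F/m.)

C = ε₀A/d = (8.85×10^-12)(0.01154)/(3.42×10^-3) = 2.986×10^-11 F.
I_d = C dV/dt = (2.986×10^-11)(1200) = 3.58×10^-8 A.

3.58×10^-8 A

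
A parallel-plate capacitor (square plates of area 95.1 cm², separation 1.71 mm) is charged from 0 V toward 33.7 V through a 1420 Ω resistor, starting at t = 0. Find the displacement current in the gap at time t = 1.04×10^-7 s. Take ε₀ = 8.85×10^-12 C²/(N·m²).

C = ε₀A/d = (8.85×10^-12)(9.51×10^-3)/(1.71×10^-3) = 4.922×10^-11 F and τ = RC = 6.989×10^-8 s. I_d in the gap equals the RC charging current.
I_d(t) = (V₀/R) e^(−t/τ) = 0.02373 · e^(−1.488) = 5.36×10^-3 A.

5.36×10^-3 A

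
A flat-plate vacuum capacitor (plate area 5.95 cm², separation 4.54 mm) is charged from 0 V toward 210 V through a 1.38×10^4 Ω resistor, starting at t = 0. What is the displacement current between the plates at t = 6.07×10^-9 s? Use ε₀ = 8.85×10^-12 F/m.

C = ε₀A/d = (8.85×10^-12)(5.95×10^-4)/(4.54×10^-3) = 1.160×10^-12 F and τ = RC = 1.601×10^-8 s. I_d in the gap equals the RC charging current.
I_d(t) = (V₀/R) e^(−t/τ) = 0.01522 · e^(−0.3791) = 0.0104 A.

0.0104 A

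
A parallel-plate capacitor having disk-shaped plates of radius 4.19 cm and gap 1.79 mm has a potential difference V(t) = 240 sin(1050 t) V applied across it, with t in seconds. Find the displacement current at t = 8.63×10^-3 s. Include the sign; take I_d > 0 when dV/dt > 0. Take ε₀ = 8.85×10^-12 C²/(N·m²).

dE/dt = (V₀ω/d)·cos(ωt) with ωt = 9.0615 rad: (240)(1050)(-0.9347)/(1.79×10^-3) = -1.316×10^8 V/(m·s).
I_d = ε₀ A dE/dt = (8.85×10^-12)(5.515×10^-3)(-1.316×10^8) = -6.42×10^-6 A.

-6.42×10^-6 A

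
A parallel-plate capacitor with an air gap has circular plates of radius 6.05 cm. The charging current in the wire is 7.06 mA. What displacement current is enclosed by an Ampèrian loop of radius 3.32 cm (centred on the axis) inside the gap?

2.13×10^-3 A

Between the plates the displacement current equals the wire current: I_d = 7.06 mA = 7.06×10^-3 A.
The field is uniform, so I_d,enc = I_d (r/R)² = (7.06×10^-3)(3.32/6.05)² = 2.13×10^-3 A.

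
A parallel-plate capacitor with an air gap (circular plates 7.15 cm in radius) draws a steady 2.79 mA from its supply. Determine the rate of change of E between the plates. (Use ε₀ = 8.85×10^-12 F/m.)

By continuity, I_d in the gap equals the 2.79 mA flowing in the wire.
Inverting I_d = ε₀ A dE/dt gives dE/dt = 2.79×10^-3 / (8.85×10^-12 · 0.01606) = 1.96×10^10 V/(m·s).

1.96×10^10 V/(m·s)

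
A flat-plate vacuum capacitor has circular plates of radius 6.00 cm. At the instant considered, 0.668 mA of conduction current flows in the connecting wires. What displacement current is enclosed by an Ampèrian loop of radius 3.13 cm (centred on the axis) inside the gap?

1.82×10^-4 A

By continuity the displacement current in the gap matches the conduction current: I_d = 6.68×10^-4 A.
Since J_d is uniform, the enclosed fraction is (r/R)² = 0.2721, giving I_d,enc = 1.82×10^-4 A.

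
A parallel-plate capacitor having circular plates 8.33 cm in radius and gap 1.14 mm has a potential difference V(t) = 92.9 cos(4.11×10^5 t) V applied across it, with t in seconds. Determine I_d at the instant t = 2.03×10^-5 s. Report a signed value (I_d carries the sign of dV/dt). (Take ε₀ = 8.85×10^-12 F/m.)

-5.70×10^-3 A

dE/dt = (V₀ω/d)·−sin(ωt) with ωt = 8.3433 rad: (92.9)(4.11×10^5)(-0.8827)/(1.14×10^-3) = -2.956×10^10 V/(m·s).
I_d = ε₀ A dE/dt = (8.85×10^-12)(0.02180)(-2.956×10^10) = -5.70×10^-3 A.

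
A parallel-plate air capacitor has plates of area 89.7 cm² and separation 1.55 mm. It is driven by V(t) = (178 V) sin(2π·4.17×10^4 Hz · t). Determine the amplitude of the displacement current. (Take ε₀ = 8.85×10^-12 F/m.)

2.39×10^-3 A

C = ε₀A/d = (8.85×10^-12)(8.97×10^-3)/(1.55×10^-3) = 5.122×10^-11 F; ω = 2πf = 2.620×10^5 rad/s.
I_d = C dV/dt, so |I_d|_max = C V₀ ω = (5.122×10^-11)(178)(2.620×10^5) = 2.39×10^-3 A.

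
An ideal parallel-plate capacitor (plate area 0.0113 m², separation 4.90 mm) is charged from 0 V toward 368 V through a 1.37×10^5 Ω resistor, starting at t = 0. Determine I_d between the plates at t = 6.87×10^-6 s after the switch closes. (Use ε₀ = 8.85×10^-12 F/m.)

2.30×10^-4 A

With C = ε₀A/d = (8.85×10^-12)(0.0113)/(4.90×10^-3) = 2.041×10^-11 F, the time constant is τ = RC = 2.796×10^-6 s, so t/τ = 2.457 and e^(−t/τ) = 0.08569.
I_d = I_cond = (V₀/R) e^(−t/τ) = (2.686×10^-3)(0.08569) = 2.30×10^-4 A.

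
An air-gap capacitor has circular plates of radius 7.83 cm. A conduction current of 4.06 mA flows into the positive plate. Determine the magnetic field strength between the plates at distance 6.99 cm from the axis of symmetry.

9.26×10^-9 T

Between the plates the displacement current equals the wire current: I_d = 4.06 mA = 4.06×10^-3 A.
∮B·dl = μ₀ I_d,enc with I_d,enc = I_d r²/R² = 3.236×10^-3 A; so B = μ₀ I_d,enc/(2πr) = 9.26×10^-9 T.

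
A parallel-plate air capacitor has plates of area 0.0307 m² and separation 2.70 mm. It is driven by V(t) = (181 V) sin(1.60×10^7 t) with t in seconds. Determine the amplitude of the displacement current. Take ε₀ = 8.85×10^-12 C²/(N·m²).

C = ε₀A/d = (8.85×10^-12)(0.0307)/(2.70×10^-3) = 1.006×10^-10 F; ω = 1.60×10^7 rad/s.
I_d = C dV/dt, so |I_d|_max = C V₀ ω = (1.006×10^-10)(181)(1.60×10^7) = 0.291 A.

0.291 A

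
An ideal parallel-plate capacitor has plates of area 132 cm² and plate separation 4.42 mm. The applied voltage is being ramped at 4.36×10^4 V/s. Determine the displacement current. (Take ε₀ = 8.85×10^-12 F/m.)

The displacement current equals the charging current C dV/dt. With C = ε₀A/d = (8.85×10^-12)(0.0132)/(4.42×10^-3) = 2.643×10^-11 F, I_d = (2.643×10^-11)(4.36×10^4) = 1.15×10^-6 A.

1.15×10^-6 A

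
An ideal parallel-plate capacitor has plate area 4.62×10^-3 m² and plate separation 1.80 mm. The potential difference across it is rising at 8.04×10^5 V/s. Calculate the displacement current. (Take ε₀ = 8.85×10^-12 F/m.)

E = V/d so dE/dt = (dV/dt)/d = 4.467×10^8 V/(m·s), and I_d = ε₀ A dE/dt = (8.85×10^-12)(4.62×10^-3)(4.467×10^8) = 1.83×10^-5 A.

1.83×10^-5 A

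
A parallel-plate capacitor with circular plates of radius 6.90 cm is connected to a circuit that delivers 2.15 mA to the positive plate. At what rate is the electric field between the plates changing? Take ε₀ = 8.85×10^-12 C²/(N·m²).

1.62×10^10 V/(m·s)

Charge continuity gives I_d = I = 2.15×10^-3 A between the plates.
Since I_d = ε₀ A dE/dt, dE/dt = I_d/(ε₀A) = (2.15×10^-3)/((8.85×10^-12)(0.01496)) = 1.62×10^10 V/(m·s).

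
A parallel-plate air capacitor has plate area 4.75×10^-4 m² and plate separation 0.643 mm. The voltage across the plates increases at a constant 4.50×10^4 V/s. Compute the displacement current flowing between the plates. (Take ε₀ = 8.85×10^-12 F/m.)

C = ε₀A/d = (8.85×10^-12)(4.75×10^-4)/(6.43×10^-4) = 6.538×10^-12 F.
I_d = C dV/dt = (6.538×10^-12)(4.50×10^4) = 2.94×10^-7 A.

2.94×10^-7 A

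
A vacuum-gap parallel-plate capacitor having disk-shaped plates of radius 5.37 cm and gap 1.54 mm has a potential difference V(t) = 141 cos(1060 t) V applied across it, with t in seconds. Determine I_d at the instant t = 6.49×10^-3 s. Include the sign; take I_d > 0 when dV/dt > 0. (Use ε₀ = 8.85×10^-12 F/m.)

C = ε₀A/d = (8.85×10^-12)(9.059×10^-3)/(1.54×10^-3) = 5.206×10^-11 F. dV/dt = V₀ω·−sin(ωt); at ωt = 6.8794 rad this factor is -0.5615.
I_d = C dV/dt = (5.206×10^-11)(141)(1060)(-0.5615) = -4.37×10^-6 A.

-4.37×10^-6 A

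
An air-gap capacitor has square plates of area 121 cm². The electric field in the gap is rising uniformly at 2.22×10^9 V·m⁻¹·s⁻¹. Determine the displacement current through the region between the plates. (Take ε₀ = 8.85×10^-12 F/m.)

I_d = ε₀ A (dE/dt) = (8.85×10^-12)(0.0121 m²)(2.22×10^9) = 2.38×10^-4 A.

2.38×10^-4 A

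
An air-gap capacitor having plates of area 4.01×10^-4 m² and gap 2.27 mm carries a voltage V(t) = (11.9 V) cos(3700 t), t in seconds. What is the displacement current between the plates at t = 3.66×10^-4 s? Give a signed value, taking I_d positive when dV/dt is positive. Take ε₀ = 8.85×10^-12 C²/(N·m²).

dE/dt = (V₀ω/d)·−sin(ωt) with ωt = 1.3542 rad: (11.9)(3700)(-0.9766)/(2.27×10^-3) = -1.894×10^7 V/(m·s).
I_d = ε₀ A dE/dt = (8.85×10^-12)(4.01×10^-4)(-1.894×10^7) = -6.72×10^-8 A.

-6.72×10^-8 A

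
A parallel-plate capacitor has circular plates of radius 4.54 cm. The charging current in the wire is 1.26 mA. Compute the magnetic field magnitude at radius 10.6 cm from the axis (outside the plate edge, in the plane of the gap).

No conduction current crosses the gap, so I_d there equals the 1.26×10^-3 A in the leads.
Outside the plates the loop encloses all of I_d, so B·2πr = μ₀ I_d and B = 2.38×10^-9 T.

2.38×10^-9 T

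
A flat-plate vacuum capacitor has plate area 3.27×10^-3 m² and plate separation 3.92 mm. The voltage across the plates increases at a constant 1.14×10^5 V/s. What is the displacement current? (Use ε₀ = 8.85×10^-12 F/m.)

C = ε₀A/d = (8.85×10^-12)(3.27×10^-3)/(3.92×10^-3) = 7.383×10^-12 F.
I_d = C dV/dt = (7.383×10^-12)(1.14×10^5) = 8.42×10^-7 A.

8.42×10^-7 A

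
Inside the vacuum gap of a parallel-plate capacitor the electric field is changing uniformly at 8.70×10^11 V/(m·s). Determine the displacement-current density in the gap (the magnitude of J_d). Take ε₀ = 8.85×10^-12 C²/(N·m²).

7.70 A/m²

J_d = ε₀ ∂E/∂t, so J_d = 7.70 A/m².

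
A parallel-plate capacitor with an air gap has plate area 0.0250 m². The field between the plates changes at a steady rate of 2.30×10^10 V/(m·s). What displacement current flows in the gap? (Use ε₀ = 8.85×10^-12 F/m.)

The displacement current is ε₀ times dΦ_E/dt = ε₀ A dE/dt = (8.85×10^-12)(0.0250)(2.30×10^10) = 5.09×10^-3 A.

5.09×10^-3 A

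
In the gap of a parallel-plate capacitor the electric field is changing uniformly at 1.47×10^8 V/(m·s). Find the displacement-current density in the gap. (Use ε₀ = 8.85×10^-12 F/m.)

The displacement-current density is ε₀ ∂E/∂t = (8.85×10^-12)(1.47×10^8) = 1.30×10^-3 A/m².

1.30×10^-3 A/m²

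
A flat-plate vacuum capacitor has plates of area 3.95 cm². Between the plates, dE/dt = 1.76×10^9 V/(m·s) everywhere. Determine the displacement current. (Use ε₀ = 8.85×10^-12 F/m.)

The displacement current is ε₀ times dΦ_E/dt = ε₀ A dE/dt = (8.85×10^-12)(3.95×10^-4)(1.76×10^9) = 6.15×10^-6 A.

6.15×10^-6 A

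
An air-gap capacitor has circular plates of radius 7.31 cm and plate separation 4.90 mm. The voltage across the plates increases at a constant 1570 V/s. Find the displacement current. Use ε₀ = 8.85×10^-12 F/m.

4.76×10^-8 A

The field between the plates is E = V/d, so dE/dt = (1570)/(4.90×10^-3 m) = 3.204×10^5 V/(m·s).
I_d = ε₀ A (dE/dt) = (8.85×10^-12)(0.01679)(3.204×10^5) = 4.76×10^-8 A.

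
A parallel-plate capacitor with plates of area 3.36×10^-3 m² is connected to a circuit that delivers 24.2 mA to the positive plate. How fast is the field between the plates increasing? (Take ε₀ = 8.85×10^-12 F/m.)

8.14×10^11 V/(m·s)

By continuity, I_d in the gap equals the 24.2 mA flowing in the wire.
Inverting I_d = ε₀ A dE/dt gives dE/dt = 0.0242 / (8.85×10^-12 · 3.36×10^-3) = 8.14×10^11 V/(m·s).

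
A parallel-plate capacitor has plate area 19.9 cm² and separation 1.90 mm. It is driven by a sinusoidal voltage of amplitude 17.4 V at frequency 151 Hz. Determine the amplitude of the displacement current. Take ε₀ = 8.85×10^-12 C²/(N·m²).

1.53×10^-7 A

C = ε₀A/d = (8.85×10^-12)(1.99×10^-3)/(1.90×10^-3) = 9.269×10^-12 F; ω = 2πf = 948.8 rad/s.
I_d = C dV/dt, so |I_d|_max = C V₀ ω = (9.269×10^-12)(17.4)(948.8) = 1.53×10^-7 A.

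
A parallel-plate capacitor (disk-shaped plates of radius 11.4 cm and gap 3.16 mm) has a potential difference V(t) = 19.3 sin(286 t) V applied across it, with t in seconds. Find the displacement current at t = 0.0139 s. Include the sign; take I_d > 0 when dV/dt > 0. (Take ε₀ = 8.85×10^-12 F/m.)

-4.24×10^-7 A

dE/dt = (V₀ω/d)·cos(ωt) with ωt = 3.9754 rad: (19.3)(286)(-0.6721)/(3.16×10^-3) = -1.174×10^6 V/(m·s).
I_d = ε₀ A dE/dt = (8.85×10^-12)(0.04083)(-1.174×10^6) = -4.24×10^-7 A.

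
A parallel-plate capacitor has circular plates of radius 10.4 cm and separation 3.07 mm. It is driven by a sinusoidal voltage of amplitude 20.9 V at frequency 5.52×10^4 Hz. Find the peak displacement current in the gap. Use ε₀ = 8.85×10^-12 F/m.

C = ε₀A/d = (8.85×10^-12)(0.03398)/(3.07×10^-3) = 9.796×10^-11 F; ω = 2πf = 3.468×10^5 rad/s.
I_d = C dV/dt, so |I_d|_max = C V₀ ω = (9.796×10^-11)(20.9)(3.468×10^5) = 7.10×10^-4 A.

7.10×10^-4 A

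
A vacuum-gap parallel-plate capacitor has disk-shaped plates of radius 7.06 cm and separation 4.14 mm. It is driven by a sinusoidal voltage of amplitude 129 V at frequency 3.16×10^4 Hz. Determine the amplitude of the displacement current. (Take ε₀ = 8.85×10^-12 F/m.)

C = ε₀A/d = (8.85×10^-12)(0.01566)/(4.14×10^-3) = 3.348×10^-11 F; ω = 2πf = 1.985×10^5 rad/s.
I_d = C dV/dt, so |I_d|_max = C V₀ ω = (3.348×10^-11)(129)(1.985×10^5) = 8.57×10^-4 A.

8.57×10^-4 A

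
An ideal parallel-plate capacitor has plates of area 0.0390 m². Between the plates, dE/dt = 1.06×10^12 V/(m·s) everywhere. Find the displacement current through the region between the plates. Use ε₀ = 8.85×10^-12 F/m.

The displacement current is ε₀ times dΦ_E/dt = ε₀ A dE/dt = (8.85×10^-12)(0.0390)(1.06×10^12) = 0.366 A.

0.366 A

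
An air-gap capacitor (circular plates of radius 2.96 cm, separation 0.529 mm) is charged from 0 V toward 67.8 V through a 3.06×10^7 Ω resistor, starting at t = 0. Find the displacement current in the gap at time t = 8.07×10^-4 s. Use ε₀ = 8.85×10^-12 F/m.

With C = ε₀A/d = (8.85×10^-12)(2.753×10^-3)/(5.29×10^-4) = 4.606×10^-11 F, the time constant is τ = RC = 1.409×10^-3 s, so t/τ = 0.5727 and e^(−t/τ) = 0.5640.
I_d = I_cond = (V₀/R) e^(−t/τ) = (2.216×10^-6)(0.5640) = 1.25×10^-6 A.

1.25×10^-6 A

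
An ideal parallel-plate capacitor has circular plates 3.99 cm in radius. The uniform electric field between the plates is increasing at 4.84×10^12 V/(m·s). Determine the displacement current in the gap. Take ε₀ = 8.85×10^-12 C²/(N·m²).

0.214 A

I_d = ε₀ A (dE/dt) = (8.85×10^-12)(5.001×10^-3 m²)(4.84×10^12) = 0.214 A.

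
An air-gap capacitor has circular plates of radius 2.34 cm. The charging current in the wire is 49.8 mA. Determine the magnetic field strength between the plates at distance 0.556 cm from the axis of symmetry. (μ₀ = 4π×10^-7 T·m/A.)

1.01×10^-7 T

By continuity the displacement current in the gap matches the conduction current: I_d = 0.0498 A.
An Ampèrian loop of radius r encloses a fraction (r/R)² of I_d. Then B·2πr = μ₀ I_d (r/R)², giving B = μ₀ I_d r/(2πR²) = 1.01×10^-7 T.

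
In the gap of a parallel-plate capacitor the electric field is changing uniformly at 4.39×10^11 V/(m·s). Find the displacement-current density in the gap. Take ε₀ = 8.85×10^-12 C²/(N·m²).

J_d = ε₀ dE/dt = (8.85×10^-12)(4.39×10^11) = 3.89 A/m².

3.89 A/m²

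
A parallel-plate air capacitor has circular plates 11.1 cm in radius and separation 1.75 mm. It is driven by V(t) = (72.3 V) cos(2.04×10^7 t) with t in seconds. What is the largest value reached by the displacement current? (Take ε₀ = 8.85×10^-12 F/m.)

The displacement current equals the conduction current C dV/dt, which peaks at C V₀ ω.
With C = ε₀A/d = (8.85×10^-12)(0.03871)/(1.75×10^-3) = 1.958×10^-10 F and ω = 2.04×10^7 rad/s, I_d,max = (1.958×10^-10)(72.3)(2.04×10^7) = 0.289 A.

0.289 A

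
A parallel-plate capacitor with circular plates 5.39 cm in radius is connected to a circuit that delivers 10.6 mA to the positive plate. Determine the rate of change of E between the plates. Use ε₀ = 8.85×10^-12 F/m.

By continuity, I_d in the gap equals the 10.6 mA flowing in the wire.
Inverting I_d = ε₀ A dE/dt gives dE/dt = 0.0106 / (8.85×10^-12 · 9.127×10^-3) = 1.31×10^11 V/(m·s).

1.31×10^11 V/(m·s)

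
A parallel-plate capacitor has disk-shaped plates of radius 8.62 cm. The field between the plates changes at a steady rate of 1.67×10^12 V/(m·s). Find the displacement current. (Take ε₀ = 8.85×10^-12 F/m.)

With a uniform field, Φ_E = EA, so I_d = ε₀ A dE/dt = 0.345 A.

0.345 A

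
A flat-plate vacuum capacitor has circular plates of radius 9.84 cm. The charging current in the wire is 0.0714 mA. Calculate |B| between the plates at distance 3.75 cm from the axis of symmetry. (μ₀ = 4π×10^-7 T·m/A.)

Between the plates the displacement current equals the wire current: I_d = 0.0714 mA = 7.14×10^-5 A.
For r < R the Ampère–Maxwell law gives B(2πr) = μ₀ I_d (r²/R²), so B = μ₀ I_d r/(2πR²) = (4π×10^-7)(7.14×10^-5)(0.0375)/(2π·0.0984²) = 5.53×10^-11 T.

5.53×10^-11 T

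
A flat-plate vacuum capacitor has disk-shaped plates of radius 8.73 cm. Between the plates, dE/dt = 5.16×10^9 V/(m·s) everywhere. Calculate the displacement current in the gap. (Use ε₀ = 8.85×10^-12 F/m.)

1.09×10^-3 A

The displacement current is ε₀ times dΦ_E/dt = ε₀ A dE/dt = (8.85×10^-12)(0.02394)(5.16×10^9) = 1.09×10^-3 A.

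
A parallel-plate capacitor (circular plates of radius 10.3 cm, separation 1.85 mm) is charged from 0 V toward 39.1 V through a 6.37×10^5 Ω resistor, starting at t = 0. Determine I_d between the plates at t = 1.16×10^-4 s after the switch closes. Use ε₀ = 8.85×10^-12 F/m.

1.96×10^-5 A

C = ε₀A/d = (8.85×10^-12)(0.03333)/(1.85×10^-3) = 1.594×10^-10 F, so τ = RC = 1.015×10^-4 s.
The conduction current is I(t) = (V₀/R) e^(−t/τ), and the displacement current between the plates equals it.
t/τ = 1.143; I_d = (39.1/6.37×10^5) · e^(−1.143) = (6.138×10^-5)(0.3189) = 1.96×10^-5 A.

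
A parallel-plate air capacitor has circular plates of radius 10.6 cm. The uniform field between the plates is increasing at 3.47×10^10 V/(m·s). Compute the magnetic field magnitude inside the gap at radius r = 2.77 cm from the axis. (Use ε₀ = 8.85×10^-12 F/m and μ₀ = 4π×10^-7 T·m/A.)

5.34×10^-9 T

Through the whole plate area (πR² = 0.03530 m²), I_d = ε₀ πR² dE/dt = 0.01084 A.
∮B·dl = μ₀ I_d,enc with I_d,enc = I_d r²/R² = 7.402×10^-4 A; so B = μ₀ I_d,enc/(2πr) = 5.34×10^-9 T.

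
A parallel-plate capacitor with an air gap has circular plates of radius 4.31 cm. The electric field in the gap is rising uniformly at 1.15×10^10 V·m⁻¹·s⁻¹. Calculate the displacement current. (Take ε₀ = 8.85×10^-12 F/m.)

The displacement current is ε₀ times dΦ_E/dt = ε₀ A dE/dt = (8.85×10^-12)(5.836×10^-3)(1.15×10^10) = 5.94×10^-4 A.

5.94×10^-4 A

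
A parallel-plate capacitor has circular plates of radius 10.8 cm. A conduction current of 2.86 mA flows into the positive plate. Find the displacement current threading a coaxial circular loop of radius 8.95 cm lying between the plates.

1.96×10^-3 A

Between the plates the displacement current equals the wire current: I_d = 2.86 mA = 2.86×10^-3 A.
Through an area πr² the displacement current is I_d·(πr²/πR²) = I_d (r/R)² = 1.96×10^-3 A.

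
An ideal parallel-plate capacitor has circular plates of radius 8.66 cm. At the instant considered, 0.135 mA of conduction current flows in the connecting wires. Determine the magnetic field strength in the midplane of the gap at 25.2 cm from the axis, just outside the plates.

By continuity the displacement current in the gap matches the conduction current: I_d = 1.35×10^-4 A.
With r > R the enclosed displacement current is the full I_d; B = μ₀ I_d / (2πr) = 1.07×10^-10 T.

1.07×10^-10 T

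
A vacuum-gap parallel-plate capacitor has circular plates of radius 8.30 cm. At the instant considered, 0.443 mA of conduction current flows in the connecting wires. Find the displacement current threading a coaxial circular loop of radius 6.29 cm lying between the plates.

2.54×10^-4 A

By continuity the displacement current in the gap matches the conduction current: I_d = 4.43×10^-4 A.
Through an area πr² the displacement current is I_d·(πr²/πR²) = I_d (r/R)² = 2.54×10^-4 A.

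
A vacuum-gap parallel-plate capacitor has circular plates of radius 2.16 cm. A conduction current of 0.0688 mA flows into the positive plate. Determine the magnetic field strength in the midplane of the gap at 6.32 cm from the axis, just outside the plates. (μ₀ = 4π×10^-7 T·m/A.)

2.18×10^-10 T

By continuity the displacement current in the gap matches the conduction current: I_d = 6.88×10^-5 A.
Outside the plates the loop encloses all of I_d, so B·2πr = μ₀ I_d and B = 2.18×10^-10 T.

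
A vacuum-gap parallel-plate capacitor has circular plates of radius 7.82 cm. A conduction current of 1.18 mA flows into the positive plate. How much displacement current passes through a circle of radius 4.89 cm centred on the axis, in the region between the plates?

No conduction current crosses the gap, so I_d there equals the 1.18×10^-3 A in the leads.
Since J_d is uniform, the enclosed fraction is (r/R)² = 0.3910, giving I_d,enc = 4.61×10^-4 A.

4.61×10^-4 A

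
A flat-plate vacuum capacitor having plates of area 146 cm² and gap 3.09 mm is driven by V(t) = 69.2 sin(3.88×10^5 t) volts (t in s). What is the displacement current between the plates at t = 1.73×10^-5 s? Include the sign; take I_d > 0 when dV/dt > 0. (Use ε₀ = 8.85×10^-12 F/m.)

1.02×10^-3 A

dE/dt = (V₀ω/d)·cos(ωt) with ωt = 6.7124 rad: (69.2)(3.88×10^5)(0.9093)/(3.09×10^-3) = 7.901×10^9 V/(m·s).
I_d = ε₀ A dE/dt = (8.85×10^-12)(0.0146)(7.901×10^9) = 1.02×10^-3 A.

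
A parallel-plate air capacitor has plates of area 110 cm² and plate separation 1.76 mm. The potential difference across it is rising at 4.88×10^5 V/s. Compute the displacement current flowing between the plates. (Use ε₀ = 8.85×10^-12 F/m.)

2.70×10^-5 A

The displacement current equals the charging current C dV/dt. With C = ε₀A/d = (8.85×10^-12)(0.0110)/(1.76×10^-3) = 5.531×10^-11 F, I_d = (5.531×10^-11)(4.88×10^5) = 2.70×10^-5 A.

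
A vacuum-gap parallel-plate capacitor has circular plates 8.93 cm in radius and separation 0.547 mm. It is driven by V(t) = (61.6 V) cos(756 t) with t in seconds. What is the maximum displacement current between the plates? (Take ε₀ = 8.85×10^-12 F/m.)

1.89×10^-5 A

The displacement current equals the conduction current C dV/dt, which peaks at C V₀ ω.
With C = ε₀A/d = (8.85×10^-12)(0.02505)/(5.47×10^-4) = 4.053×10^-10 F and ω = 756 rad/s, I_d,max = (4.053×10^-10)(61.6)(756) = 1.89×10^-5 A.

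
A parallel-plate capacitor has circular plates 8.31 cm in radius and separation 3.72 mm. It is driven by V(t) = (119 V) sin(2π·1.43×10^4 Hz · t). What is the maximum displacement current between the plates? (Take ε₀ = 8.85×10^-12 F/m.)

5.52×10^-4 A

C = ε₀A/d = (8.85×10^-12)(0.02169)/(3.72×10^-3) = 5.160×10^-11 F; ω = 2πf = 8.985×10^4 rad/s.
I_d = C dV/dt, so |I_d|_max = C V₀ ω = (5.160×10^-11)(119)(8.985×10^4) = 5.52×10^-4 A.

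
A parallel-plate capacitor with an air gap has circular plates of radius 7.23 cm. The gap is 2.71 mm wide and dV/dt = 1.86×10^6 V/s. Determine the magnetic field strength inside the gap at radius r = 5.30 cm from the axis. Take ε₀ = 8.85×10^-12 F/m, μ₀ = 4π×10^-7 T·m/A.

2.02×10^-10 T

dE/dt = (dV/dt)/d = 6.863×10^8 V/(m·s); I_d = ε₀(πR²)(dE/dt) = (8.85×10^-12)(0.01642)(6.863×10^8) = 9.973×10^-5 A.
For r < R the Ampère–Maxwell law gives B(2πr) = μ₀ I_d (r²/R²), so B = μ₀ I_d r/(2πR²) = (4π×10^-7)(9.973×10^-5)(0.0530)/(2π·0.0723²) = 2.02×10^-10 T.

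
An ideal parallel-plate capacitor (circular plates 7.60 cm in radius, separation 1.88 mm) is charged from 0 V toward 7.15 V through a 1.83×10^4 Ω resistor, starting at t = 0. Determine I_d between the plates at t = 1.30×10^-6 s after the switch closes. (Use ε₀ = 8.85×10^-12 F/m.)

C = ε₀A/d = (8.85×10^-12)(0.01815)/(1.88×10^-3) = 8.544×10^-11 F and τ = RC = 1.564×10^-6 s. I_d in the gap equals the RC charging current.
I_d(t) = (V₀/R) e^(−t/τ) = 3.907×10^-4 · e^(−0.8312) = 1.70×10^-4 A.

1.70×10^-4 A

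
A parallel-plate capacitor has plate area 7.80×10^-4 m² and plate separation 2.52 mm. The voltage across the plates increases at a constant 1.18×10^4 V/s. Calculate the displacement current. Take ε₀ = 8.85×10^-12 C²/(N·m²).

3.23×10^-8 A

The displacement current equals the charging current C dV/dt. With C = ε₀A/d = (8.85×10^-12)(7.80×10^-4)/(2.52×10^-3) = 2.739×10^-12 F, I_d = (2.739×10^-12)(1.18×10^4) = 3.23×10^-8 A.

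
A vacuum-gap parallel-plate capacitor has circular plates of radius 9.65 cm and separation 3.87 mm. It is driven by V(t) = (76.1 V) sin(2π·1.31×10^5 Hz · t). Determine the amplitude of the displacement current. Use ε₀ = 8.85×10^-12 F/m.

4.19×10^-3 A

The displacement current equals the conduction current C dV/dt, which peaks at C V₀ ω.
With C = ε₀A/d = (8.85×10^-12)(0.02926)/(3.87×10^-3) = 6.691×10^-11 F and ω = 2πf = 8.231×10^5 rad/s, I_d,max = (6.691×10^-11)(76.1)(8.231×10^5) = 4.19×10^-3 A.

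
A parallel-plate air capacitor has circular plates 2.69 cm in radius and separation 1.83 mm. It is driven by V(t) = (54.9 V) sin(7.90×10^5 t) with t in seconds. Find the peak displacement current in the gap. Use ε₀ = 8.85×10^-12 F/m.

The displacement current equals the conduction current C dV/dt, which peaks at C V₀ ω.
With C = ε₀A/d = (8.85×10^-12)(2.273×10^-3)/(1.83×10^-3) = 1.099×10^-11 F and ω = 7.90×10^5 rad/s, I_d,max = (1.099×10^-11)(54.9)(7.90×10^5) = 4.77×10^-4 A.

4.77×10^-4 A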